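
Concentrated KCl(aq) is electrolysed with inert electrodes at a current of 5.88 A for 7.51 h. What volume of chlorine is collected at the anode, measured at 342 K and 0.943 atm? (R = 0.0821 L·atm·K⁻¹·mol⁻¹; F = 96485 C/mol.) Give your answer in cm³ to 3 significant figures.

24500 cm³

Charge passed = 5.88 × 27036 = 1.590×10^5 C
Moles of electrons = 1.590×10^5 / 96485 = 1.648 mol
2Cl⁻ → Cl₂ + 2e⁻, so n(Cl₂) = 1.648 / 2 = 0.8240 mol
V = nRT/P = 0.8240 × 0.0821 × 342 / 0.943 = 24.53 L
= 24500 cm³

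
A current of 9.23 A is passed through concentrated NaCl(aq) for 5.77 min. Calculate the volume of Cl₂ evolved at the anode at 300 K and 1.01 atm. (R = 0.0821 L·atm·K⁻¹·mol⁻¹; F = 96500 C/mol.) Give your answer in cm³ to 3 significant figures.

Q = 9.23 A × 346.2 s = 3195 C
n(e⁻) = Q/F = 3195/96500 = 0.03311 mol
2Cl⁻ → Cl₂ + 2e⁻, so n(Cl₂) = 0.03311 / 2 = 0.01656 mol
V = nRT/P = 0.01656 × 0.0821 × 300 / 1.01 = 0.4038 L
= 404 cm³

404 cm³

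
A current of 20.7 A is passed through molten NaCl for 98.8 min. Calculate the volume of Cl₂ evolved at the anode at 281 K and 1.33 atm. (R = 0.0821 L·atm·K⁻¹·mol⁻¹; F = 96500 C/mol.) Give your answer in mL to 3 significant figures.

11000 mL

Q = 20.7 A × 5928 s = 1.227×10^5 C
n(e⁻) = Q/F = 1.227×10^5/96500 = 1.272 mol
2Cl⁻ → Cl₂ + 2e⁻, so n(Cl₂) = 1.272 / 2 = 0.6360 mol
V = nRT/P = 0.6360 × 0.0821 × 281 / 1.33 = 11.03 L
= 11000 mL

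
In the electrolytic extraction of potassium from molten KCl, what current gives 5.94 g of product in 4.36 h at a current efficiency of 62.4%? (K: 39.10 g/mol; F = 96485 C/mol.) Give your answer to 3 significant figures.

1.50 A

n(K) = 5.94 / 39.10 = 0.1519 mol
K⁺ + e⁻ → K, so n(e⁻) = 0.1519 mol
Q = 0.1519 × 96485 / 0.624 = 23490 C
I = Q / t = 23490 / 15696 s = 1.50 A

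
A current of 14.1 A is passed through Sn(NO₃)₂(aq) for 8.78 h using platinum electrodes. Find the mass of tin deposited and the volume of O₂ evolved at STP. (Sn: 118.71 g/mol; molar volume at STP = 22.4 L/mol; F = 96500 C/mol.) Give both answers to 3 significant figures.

Q = 14.1 × 31608 = 4.457×10^5 C; n(e⁻) = 4.457×10^5 / 96500 = 4.619 mol
Cathode: Sn²⁺ + 2e⁻ → Sn → n(Sn) = 4.619/2 = 2.310 mol → 274 g
Anode: 2H₂O → O₂ + 4H⁺ + 4e⁻ → n(O₂) = 4.619/4 = 1.155 mol → 25.9 L

274 g Sn; 25.9 L O₂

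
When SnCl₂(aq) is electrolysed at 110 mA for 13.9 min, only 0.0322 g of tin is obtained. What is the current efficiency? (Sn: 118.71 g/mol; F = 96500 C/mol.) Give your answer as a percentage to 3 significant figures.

Q = 0.110 × 834 = 91.74 C
n(e⁻) = 91.74 / 96500 = 9.507×10^-4 mol
Sn²⁺ + 2e⁻ → Sn, so theoretical n(Sn) = 4.754×10^-4 mol → 0.05643 g
Efficiency = 0.0322 / 0.05643 = 0.5706 = 57.1%

57.1%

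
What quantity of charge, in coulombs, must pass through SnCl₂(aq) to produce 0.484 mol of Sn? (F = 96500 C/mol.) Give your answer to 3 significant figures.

93400 C

Sn²⁺ + 2e⁻ → Sn, so n(e⁻) = 2 × 0.484 = 0.9680 mol
Q = 0.9680 × 96500 = 93410 C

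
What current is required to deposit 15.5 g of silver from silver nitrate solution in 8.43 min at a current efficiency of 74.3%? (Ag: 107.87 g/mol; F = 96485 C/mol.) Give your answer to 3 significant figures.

36.9 A

n(Ag) = 15.5 / 107.87 = 0.1437 mol
Ag⁺ + e⁻ → Ag, so n(e⁻) = 0.1437 mol
Q = 0.1437 × 96485 / 0.743 = 18660 C
I = Q / t = 18660 / 505.8 s = 36.9 A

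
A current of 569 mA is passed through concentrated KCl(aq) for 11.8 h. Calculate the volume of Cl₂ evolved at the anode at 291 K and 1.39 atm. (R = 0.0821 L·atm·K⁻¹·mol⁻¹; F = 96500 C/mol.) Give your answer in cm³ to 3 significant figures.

2150 cm³

Q = 0.569 A × 42480 s = 24170 C
Moles of electrons = 24170 / 96500 = 0.2505 mol
2Cl⁻ → Cl₂ + 2e⁻, so n(Cl₂) = 0.2505 / 2 = 0.1253 mol
V = nRT/P = 0.1253 × 0.0821 × 291 / 1.39 = 2.154 L
= 2150 cm³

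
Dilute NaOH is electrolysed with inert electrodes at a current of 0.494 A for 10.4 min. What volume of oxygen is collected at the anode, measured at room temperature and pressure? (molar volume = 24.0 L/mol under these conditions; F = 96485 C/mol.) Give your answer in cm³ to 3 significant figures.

Charge passed = 0.494 × 624 = 308.3 C
n(e⁻) = Q/F = 308.3/96485 = 0.003195 mol
2H₂O → O₂ + 4H⁺ + 4e⁻, so n(O₂) = 0.003195 / 4 = 7.988×10^-4 mol
V = 7.988×10^-4 × 24.0 = 0.01917 L
= 19.2 cm³

19.2 cm³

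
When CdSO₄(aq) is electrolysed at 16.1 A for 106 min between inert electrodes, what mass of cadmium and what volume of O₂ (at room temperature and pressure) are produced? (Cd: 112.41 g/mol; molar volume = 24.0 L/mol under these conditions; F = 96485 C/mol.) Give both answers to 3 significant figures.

59.6 g Cd; 6.37 L O₂

Q = 16.1 × 6360 = 1.024×10^5 C; n(e⁻) = 1.024×10^5 / 96485 = 1.061 mol
Cathode: Cd²⁺ + 2e⁻ → Cd → n(Cd) = 1.061/2 = 0.5305 mol → 59.6 g
Anode: 2H₂O → O₂ + 4H⁺ + 4e⁻ → n(O₂) = 1.061/4 = 0.2653 mol → 6.37 L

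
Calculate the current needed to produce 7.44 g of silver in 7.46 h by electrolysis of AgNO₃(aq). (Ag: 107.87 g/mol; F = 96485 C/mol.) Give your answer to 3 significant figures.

n(Ag) = 7.44 / 107.87 = 0.06897 mol
Ag⁺ + e⁻ → Ag, so n(e⁻) = 0.06897 mol
Q = 0.06897 × 96485 = 6655 C
I = Q / t = 6655 / 26856 s = 0.248 A

0.248 A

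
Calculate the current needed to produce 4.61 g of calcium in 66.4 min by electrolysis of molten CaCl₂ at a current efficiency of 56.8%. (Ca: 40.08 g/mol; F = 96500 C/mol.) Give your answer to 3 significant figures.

9.81 A

n(Ca) = 4.61 / 40.08 = 0.1150 mol
Ca²⁺ + 2e⁻ → Ca, so n(e⁻) = 2 × 0.1150 = 0.2300 mol
Q = 0.2300 × 96500 / 0.568 = 39080 C
I = Q / t = 39080 / 3984 s = 9.81 A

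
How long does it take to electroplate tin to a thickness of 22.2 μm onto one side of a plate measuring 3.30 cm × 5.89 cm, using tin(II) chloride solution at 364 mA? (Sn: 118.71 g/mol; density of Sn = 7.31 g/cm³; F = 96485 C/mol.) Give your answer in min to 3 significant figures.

23.5 min

Plated area = 3.30 × 5.89 = 19.44 cm²
Volume = 19.44 × 22.2×10⁻⁴ cm = 0.04316 cm³
m(Sn) = 0.04316 × 7.31 = 0.3155 g
n(Sn) = 0.3155 / 118.71 = 0.002658 mol; n(e⁻) = 2 × 0.002658 = 0.005316 mol
Q = 0.005316 × 96485 = 512.9 C
t = 512.9 / 0.364 = 1409 s = 23.5 min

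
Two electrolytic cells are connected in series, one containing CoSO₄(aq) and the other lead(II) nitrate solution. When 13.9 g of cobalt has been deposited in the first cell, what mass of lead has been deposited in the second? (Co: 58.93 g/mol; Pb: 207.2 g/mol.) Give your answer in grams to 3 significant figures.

n(Co) = 13.9 / 58.93 = 0.2359 mol
Co²⁺ + 2e⁻ → Co, so n(e⁻) = 2 × 0.2359 = 0.4718 mol
Since the cells are in series, n(e⁻) in the Pb cell is also 0.4718 mol.
Pb²⁺ + 2e⁻ → Pb, so n(Pb) = 0.4718 / 2 = 0.2359 mol
m(Pb) = 0.2359 × 207.2 = 48.9 g

48.9 g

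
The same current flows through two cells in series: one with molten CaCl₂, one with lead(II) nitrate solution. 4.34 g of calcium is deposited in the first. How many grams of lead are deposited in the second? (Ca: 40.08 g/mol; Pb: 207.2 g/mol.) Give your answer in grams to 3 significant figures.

n(Ca) = 4.34 / 40.08 = 0.1083 mol
Ca²⁺ + 2e⁻ → Ca, so n(e⁻) = 2 × 0.1083 = 0.2166 mol
Same current for the same time ⇒ same n(e⁻) = 0.2166 mol in both cells.
Pb²⁺ + 2e⁻ → Pb, so n(Pb) = 0.2166 / 2 = 0.1083 mol
m(Pb) = 0.1083 × 207.2 = 22.4 g

22.4 g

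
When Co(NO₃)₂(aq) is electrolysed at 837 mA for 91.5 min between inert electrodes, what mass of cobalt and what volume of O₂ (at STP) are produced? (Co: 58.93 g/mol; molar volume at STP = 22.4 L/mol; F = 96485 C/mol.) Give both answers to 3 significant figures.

1.40 g Co; 0.267 L O₂

Q = 0.837 × 5490 = 4595 C; n(e⁻) = 4595 / 96485 = 0.04762 mol
Cathode: Co²⁺ + 2e⁻ → Co → n(Co) = 0.04762/2 = 0.02381 mol → 1.40 g
Anode: 2H₂O → O₂ + 4H⁺ + 4e⁻ → n(O₂) = 0.04762/4 = 0.01191 mol → 0.267 L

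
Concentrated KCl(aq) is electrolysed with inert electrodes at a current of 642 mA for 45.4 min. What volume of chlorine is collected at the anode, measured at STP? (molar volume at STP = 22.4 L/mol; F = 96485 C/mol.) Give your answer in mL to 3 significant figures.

Q = 0.642 A × 2724 s = 1749 C
Moles of electrons = 1749 / 96485 = 0.01813 mol
2Cl⁻ → Cl₂ + 2e⁻, so n(Cl₂) = 0.01813 / 2 = 0.009065 mol
V = 0.009065 × 22.4 = 0.2031 L
= 203 mL

203 mL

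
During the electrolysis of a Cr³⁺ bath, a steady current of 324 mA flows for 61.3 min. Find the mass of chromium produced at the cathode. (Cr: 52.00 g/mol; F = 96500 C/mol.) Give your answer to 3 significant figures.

Q = 0.324 A × 3678 s = 1192 C
n(e⁻) = Q/F = 1192/96500 = 0.01235 mol
Cr³⁺ + 3e⁻ → Cr, so n(Cr) = 0.01235 / 3 = 0.004117 mol
m = 0.004117 × 52.00 = 0.214 g

0.214 g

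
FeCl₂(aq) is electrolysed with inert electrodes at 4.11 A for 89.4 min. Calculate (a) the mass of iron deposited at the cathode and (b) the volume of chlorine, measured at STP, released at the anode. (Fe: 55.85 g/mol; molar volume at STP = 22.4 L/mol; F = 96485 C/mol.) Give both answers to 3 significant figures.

6.38 g Fe; 2.56 L Cl₂

Q = 4.11 × 5364 = 22050 C; n(e⁻) = 22050 / 96485 = 0.2285 mol
Cathode: Fe²⁺ + 2e⁻ → Fe → n(Fe) = 0.2285/2 = 0.1143 mol → 6.38 g
Anode: 2Cl⁻ → Cl₂ + 2e⁻ → n(Cl₂) = 0.2285/2 = 0.1143 mol → 2.56 L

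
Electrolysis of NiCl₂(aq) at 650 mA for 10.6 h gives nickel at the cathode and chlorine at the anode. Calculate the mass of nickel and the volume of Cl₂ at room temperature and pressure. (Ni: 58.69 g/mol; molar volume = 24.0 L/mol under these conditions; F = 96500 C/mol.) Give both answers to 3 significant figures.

7.54 g Ni; 3.08 L Cl₂

Q = 0.650 × 38160 = 24800 C; n(e⁻) = 24800 / 96500 = 0.2570 mol
Cathode: Ni²⁺ + 2e⁻ → Ni → n(Ni) = 0.2570/2 = 0.1285 mol → 7.54 g
Anode: 2Cl⁻ → Cl₂ + 2e⁻ → n(Cl₂) = 0.2570/2 = 0.1285 mol → 3.08 L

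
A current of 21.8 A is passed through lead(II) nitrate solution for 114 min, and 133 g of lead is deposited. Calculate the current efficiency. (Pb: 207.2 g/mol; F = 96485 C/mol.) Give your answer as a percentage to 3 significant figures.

Q = 21.8 × 6840 = 1.491×10^5 C
n(e⁻) = 1.491×10^5 / 96485 = 1.545 mol
Pb²⁺ + 2e⁻ → Pb, so theoretical n(Pb) = 0.7725 mol → 160.1 g
Efficiency = 133 / 160.1 = 0.8307 = 83.1%

83.1%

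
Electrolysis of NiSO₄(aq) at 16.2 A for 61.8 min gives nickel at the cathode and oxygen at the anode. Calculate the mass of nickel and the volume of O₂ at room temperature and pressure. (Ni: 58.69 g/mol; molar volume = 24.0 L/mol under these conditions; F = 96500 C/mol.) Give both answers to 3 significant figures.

18.3 g Ni; 3.73 L O₂

Q = 16.2 × 3708 = 60070 C; n(e⁻) = 60070 / 96500 = 0.6225 mol
Cathode: Ni²⁺ + 2e⁻ → Ni → n(Ni) = 0.6225/2 = 0.3113 mol → 18.3 g
Anode: 2H₂O → O₂ + 4H⁺ + 4e⁻ → n(O₂) = 0.6225/4 = 0.1556 mol → 3.73 L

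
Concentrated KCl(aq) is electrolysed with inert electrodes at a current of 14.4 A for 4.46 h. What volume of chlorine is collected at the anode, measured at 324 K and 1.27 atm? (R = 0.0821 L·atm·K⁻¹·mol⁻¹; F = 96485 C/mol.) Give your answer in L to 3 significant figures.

Charge passed = 14.4 × 16056 = 2.312×10^5 C
Moles of electrons = 2.312×10^5 / 96485 = 2.396 mol
2Cl⁻ → Cl₂ + 2e⁻, so n(Cl₂) = 2.396 / 2 = 1.198 mol
V = nRT/P = 1.198 × 0.0821 × 324 / 1.27 = 25.09 L

25.1 L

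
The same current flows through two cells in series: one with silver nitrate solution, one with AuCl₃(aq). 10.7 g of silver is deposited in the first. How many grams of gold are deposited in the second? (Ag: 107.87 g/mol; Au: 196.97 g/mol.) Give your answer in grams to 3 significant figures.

6.51 g

n(Ag) = 10.7 / 107.87 = 0.09919 mol
Ag⁺ + e⁻ → Ag, so n(e⁻) = 0.09919 mol
The cells are in series, so the same charge (and hence the same n(e⁻) = 0.09919 mol) passes through both.
Au³⁺ + 3e⁻ → Au, so n(Au) = 0.09919 / 3 = 0.03306 mol
m(Au) = 0.03306 × 196.97 = 6.51 g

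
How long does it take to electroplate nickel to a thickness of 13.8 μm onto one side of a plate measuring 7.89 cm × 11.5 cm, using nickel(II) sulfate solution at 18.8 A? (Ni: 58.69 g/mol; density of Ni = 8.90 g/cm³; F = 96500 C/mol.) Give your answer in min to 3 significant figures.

3.25 min

Plated area = 7.89 × 11.5 = 90.74 cm²
Volume = 90.74 × 13.8×10⁻⁴ cm = 0.1252 cm³
m(Ni) = 0.1252 × 8.90 = 1.114 g
n(Ni) = 1.114 / 58.69 = 0.01898 mol; n(e⁻) = 2 × 0.01898 = 0.03796 mol
Q = 0.03796 × 96500 = 3663 C
t = 3663 / 18.8 = 194.8 s = 3.25 min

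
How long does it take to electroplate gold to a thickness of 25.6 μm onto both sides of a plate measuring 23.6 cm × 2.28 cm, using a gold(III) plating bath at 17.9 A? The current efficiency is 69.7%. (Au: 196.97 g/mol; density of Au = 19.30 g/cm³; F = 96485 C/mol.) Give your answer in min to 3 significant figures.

Plated area = 2 × 23.6 × 2.28 = 107.6 cm²
Volume = 107.6 × 25.6×10⁻⁴ cm = 0.2755 cm³
m(Au) = 0.2755 × 19.30 = 5.317 g
n(Au) = 5.317 / 196.97 = 0.02699 mol; n(e⁻) = 3 × 0.02699 = 0.08097 mol
Q = 0.08097 × 96485 / 0.697 = 11210 C
t = 11210 / 17.9 = 626.3 s = 10.4 min

10.4 min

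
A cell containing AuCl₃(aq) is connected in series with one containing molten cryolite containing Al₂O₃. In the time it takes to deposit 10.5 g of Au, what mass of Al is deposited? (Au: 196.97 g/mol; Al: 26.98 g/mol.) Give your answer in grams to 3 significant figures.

n(Au) = 10.5 / 196.97 = 0.05331 mol
Au³⁺ + 3e⁻ → Au, so n(e⁻) = 3 × 0.05331 = 0.1599 mol
Since the cells are in series, n(e⁻) in the Al cell is also 0.1599 mol.
Al³⁺ + 3e⁻ → Al, so n(Al) = 0.1599 / 3 = 0.05330 mol
m(Al) = 0.05330 × 26.98 = 1.44 g

1.44 g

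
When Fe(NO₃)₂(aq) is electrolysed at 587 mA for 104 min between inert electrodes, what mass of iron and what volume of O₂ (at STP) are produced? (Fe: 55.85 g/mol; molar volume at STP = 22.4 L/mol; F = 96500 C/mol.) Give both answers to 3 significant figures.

1.06 g Fe; 0.213 L O₂

Q = 0.587 × 6240 = 3663 C; n(e⁻) = 3663 / 96500 = 0.03796 mol
Cathode: Fe²⁺ + 2e⁻ → Fe → n(Fe) = 0.03796/2 = 0.01898 mol → 1.06 g
Anode: 2H₂O → O₂ + 4H⁺ + 4e⁻ → n(O₂) = 0.03796/4 = 0.009490 mol → 0.213 L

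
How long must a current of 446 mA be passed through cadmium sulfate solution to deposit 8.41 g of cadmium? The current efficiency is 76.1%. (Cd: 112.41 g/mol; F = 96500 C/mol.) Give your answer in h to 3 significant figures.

11.8 h

n(Cd) = 8.41 / 112.41 = 0.07482 mol
Cd²⁺ + 2e⁻ → Cd, so n(e⁻) = 2 × 0.07482 = 0.1496 mol
Q = 0.1496 × 96500 / 0.761 = 18970 C
t = Q / I = 18970 / 0.446 = 42530 s = 11.8 h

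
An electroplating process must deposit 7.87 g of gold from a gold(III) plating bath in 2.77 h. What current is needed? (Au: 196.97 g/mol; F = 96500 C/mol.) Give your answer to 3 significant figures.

n(Au) = 7.87 / 196.97 = 0.03996 mol
Au³⁺ + 3e⁻ → Au, so n(e⁻) = 3 × 0.03996 = 0.1199 mol
Q = 0.1199 × 96500 = 11570 C
I = Q / t = 11570 / 9972 s = 1.16 A

1.16 A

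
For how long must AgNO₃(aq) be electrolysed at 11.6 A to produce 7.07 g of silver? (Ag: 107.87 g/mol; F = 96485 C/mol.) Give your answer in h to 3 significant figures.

n(Ag) = 7.07 / 107.87 = 0.06554 mol
Ag⁺ + e⁻ → Ag, so n(e⁻) = 0.06554 mol
Q = 0.06554 × 96485 = 6324 C
t = Q / I = 6324 / 11.6 = 545.2 s = 0.151 h

0.151 h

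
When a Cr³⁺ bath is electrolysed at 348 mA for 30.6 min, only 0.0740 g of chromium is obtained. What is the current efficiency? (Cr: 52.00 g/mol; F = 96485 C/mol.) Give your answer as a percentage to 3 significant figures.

64.5%

Q = 0.348 × 1836 = 638.9 C
n(e⁻) = 638.9 / 96485 = 0.006622 mol
Cr³⁺ + 3e⁻ → Cr, so theoretical n(Cr) = 0.002207 mol → 0.1148 g
Efficiency = 0.0740 / 0.1148 = 0.6446 = 64.5%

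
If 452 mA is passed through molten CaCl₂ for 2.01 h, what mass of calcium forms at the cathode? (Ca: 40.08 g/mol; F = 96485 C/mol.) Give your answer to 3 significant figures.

Q = It = 0.452 × 7236 = 3271 C
n(e⁻) = Q/F = 3271/96485 = 0.03390 mol
Ca²⁺ + 2e⁻ → Ca, so n(Ca) = 0.03390 / 2 = 0.01695 mol
m = 0.01695 × 40.08 = 0.679 g

0.679 g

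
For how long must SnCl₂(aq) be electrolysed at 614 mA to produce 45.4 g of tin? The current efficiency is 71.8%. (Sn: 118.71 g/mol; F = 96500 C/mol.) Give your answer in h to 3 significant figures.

46.5 h

n(Sn) = 45.4 / 118.71 = 0.3824 mol
Sn²⁺ + 2e⁻ → Sn, so n(e⁻) = 2 × 0.3824 = 0.7648 mol
Q = 0.7648 × 96500 / 0.718 = 1.028×10^5 C
t = Q / I = 1.028×10^5 / 0.614 = 1.674×10^5 s = 46.5 h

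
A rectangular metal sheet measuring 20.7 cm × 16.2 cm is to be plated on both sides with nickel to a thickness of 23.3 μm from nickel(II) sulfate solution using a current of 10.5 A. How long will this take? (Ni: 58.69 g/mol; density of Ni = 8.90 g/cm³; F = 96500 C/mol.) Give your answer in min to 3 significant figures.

Plated area = 2 × 20.7 × 16.2 = 670.7 cm²
Volume = 670.7 × 23.3×10⁻⁴ cm = 1.563 cm³
m(Ni) = 1.563 × 8.90 = 13.91 g
n(Ni) = 13.91 / 58.69 = 0.2370 mol; n(e⁻) = 2 × 0.2370 = 0.4740 mol
Q = 0.4740 × 96500 = 45740 C
t = 45740 / 10.5 = 4356 s = 72.6 min

72.6 min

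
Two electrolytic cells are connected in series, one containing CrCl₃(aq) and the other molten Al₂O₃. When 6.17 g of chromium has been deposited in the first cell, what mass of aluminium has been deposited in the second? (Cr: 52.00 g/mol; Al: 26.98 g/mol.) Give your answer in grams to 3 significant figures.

n(Cr) = 6.17 / 52.00 = 0.1187 mol
Cr³⁺ + 3e⁻ → Cr, so n(e⁻) = 3 × 0.1187 = 0.3561 mol
Same current for the same time ⇒ same n(e⁻) = 0.3561 mol in both cells.
Al³⁺ + 3e⁻ → Al, so n(Al) = 0.3561 / 3 = 0.1187 mol
m(Al) = 0.1187 × 26.98 = 3.20 g

3.20 g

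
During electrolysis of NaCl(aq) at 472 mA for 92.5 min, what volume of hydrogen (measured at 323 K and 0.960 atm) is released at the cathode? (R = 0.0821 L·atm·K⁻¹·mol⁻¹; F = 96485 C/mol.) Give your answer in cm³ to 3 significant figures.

375 cm³

Q = 0.472 A × 5550 s = 2620 C
Moles of electrons = 2620 / 96485 = 0.02715 mol
2H⁺ + 2e⁻ → H₂, so n(H₂) = 0.02715 / 2 = 0.01358 mol
V = nRT/P = 0.01358 × 0.0821 × 323 / 0.960 = 0.3751 L
= 375 cm³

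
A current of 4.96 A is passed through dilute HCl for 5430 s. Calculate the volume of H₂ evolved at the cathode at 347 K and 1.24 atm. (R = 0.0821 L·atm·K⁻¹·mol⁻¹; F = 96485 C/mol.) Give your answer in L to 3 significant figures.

3.21 L

Q = 4.96 A × 5430 s = 26930 C
Moles of electrons = 26930 / 96485 = 0.2791 mol
2H⁺ + 2e⁻ → H₂, so n(H₂) = 0.2791 / 2 = 0.1396 mol
V = nRT/P = 0.1396 × 0.0821 × 347 / 1.24 = 3.207 L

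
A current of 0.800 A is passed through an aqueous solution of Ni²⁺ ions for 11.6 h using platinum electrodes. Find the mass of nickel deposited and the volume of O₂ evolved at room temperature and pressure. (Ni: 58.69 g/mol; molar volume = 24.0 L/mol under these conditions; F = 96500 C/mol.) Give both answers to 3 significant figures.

Q = 0.800 × 41760 = 33410 C; n(e⁻) = 33410 / 96500 = 0.3462 mol
Cathode: Ni²⁺ + 2e⁻ → Ni → n(Ni) = 0.3462/2 = 0.1731 mol → 10.2 g
Anode: 2H₂O → O₂ + 4H⁺ + 4e⁻ → n(O₂) = 0.3462/4 = 0.08655 mol → 2.08 L

10.2 g Ni; 2.08 L O₂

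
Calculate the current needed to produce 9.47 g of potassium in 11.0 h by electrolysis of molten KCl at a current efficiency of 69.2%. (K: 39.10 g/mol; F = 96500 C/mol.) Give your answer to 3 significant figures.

n(K) = 9.47 / 39.10 = 0.2422 mol
K⁺ + e⁻ → K, so n(e⁻) = 0.2422 mol
Q = 0.2422 × 96500 / 0.692 = 33780 C
I = Q / t = 33780 / 39600 s = 0.853 A

0.853 A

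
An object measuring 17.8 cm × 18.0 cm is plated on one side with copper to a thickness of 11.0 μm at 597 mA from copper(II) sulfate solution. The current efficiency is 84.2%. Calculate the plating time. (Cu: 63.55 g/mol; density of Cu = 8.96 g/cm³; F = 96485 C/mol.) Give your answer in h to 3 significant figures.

Plated area = 17.8 × 18.0 = 320.4 cm²
Volume = 320.4 × 11.0×10⁻⁴ cm = 0.3524 cm³
m(Cu) = 0.3524 × 8.96 = 3.158 g
n(Cu) = 3.158 / 63.55 = 0.04969 mol; n(e⁻) = 2 × 0.04969 = 0.09938 mol
Q = 0.09938 × 96485 / 0.842 = 11390 C
t = 11390 / 0.597 = 19080 s = 5.30 h

5.30 h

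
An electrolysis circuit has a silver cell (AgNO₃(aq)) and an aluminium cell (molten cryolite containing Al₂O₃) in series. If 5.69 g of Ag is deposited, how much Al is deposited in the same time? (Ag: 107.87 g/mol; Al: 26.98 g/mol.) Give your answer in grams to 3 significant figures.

0.474 g

n(Ag) = 5.69 / 107.87 = 0.05275 mol
Ag⁺ + e⁻ → Ag, so n(e⁻) = 0.05275 mol
Same current for the same time ⇒ same n(e⁻) = 0.05275 mol in both cells.
Al³⁺ + 3e⁻ → Al, so n(Al) = 0.05275 / 3 = 0.01758 mol
m(Al) = 0.01758 × 26.98 = 0.474 g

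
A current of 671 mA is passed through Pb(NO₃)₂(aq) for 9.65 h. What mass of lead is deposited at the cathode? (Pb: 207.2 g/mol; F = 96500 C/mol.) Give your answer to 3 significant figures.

25.0 g

Q = It = 0.671 × 34740 = 23310 C
Moles of electrons = 23310 / 96500 = 0.2416 mol
Pb²⁺ + 2e⁻ → Pb, so n(Pb) = 0.2416 / 2 = 0.1208 mol
m = 0.1208 × 207.2 = 25.0 g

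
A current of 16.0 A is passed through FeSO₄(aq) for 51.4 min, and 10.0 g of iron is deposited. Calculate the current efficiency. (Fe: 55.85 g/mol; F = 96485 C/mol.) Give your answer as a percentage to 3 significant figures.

70.0%

Q = 16.0 × 3084 = 49340 C
n(e⁻) = 49340 / 96485 = 0.5114 mol
Fe²⁺ + 2e⁻ → Fe, so theoretical n(Fe) = 0.2557 mol → 14.28 g
Efficiency = 10.0 / 14.28 = 0.7003 = 70.0%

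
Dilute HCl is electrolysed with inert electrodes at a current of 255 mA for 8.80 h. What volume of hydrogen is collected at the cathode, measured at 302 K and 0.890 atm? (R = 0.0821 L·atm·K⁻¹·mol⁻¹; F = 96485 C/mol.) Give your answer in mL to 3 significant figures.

1170 mL

Q = It = 0.255 × 31680 = 8078 C
n(e⁻) = Q/F = 8078/96485 = 0.08372 mol
2H⁺ + 2e⁻ → H₂, so n(H₂) = 0.08372 / 2 = 0.04186 mol
V = nRT/P = 0.04186 × 0.0821 × 302 / 0.890 = 1.166 L
= 1170 mL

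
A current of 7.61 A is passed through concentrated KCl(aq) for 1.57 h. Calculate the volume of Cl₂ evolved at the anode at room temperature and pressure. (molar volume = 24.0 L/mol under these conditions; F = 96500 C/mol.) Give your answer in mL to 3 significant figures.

Q = 7.61 A × 5652 s = 43010 C
n(e⁻) = Q/F = 43010/96500 = 0.4457 mol
2Cl⁻ → Cl₂ + 2e⁻, so n(Cl₂) = 0.4457 / 2 = 0.2229 mol
V = 0.2229 × 24.0 = 5.350 L
= 5350 mL

5350 mL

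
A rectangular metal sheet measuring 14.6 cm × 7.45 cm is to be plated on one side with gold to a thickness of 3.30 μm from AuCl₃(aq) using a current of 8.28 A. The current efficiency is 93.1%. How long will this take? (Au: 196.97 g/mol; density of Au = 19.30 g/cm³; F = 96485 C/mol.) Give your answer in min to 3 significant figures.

Plated area = 14.6 × 7.45 = 108.8 cm²
Volume = 108.8 × 3.30×10⁻⁴ cm = 0.03590 cm³
m(Au) = 0.03590 × 19.30 = 0.6929 g
n(Au) = 0.6929 / 196.97 = 0.003518 mol; n(e⁻) = 3 × 0.003518 = 0.01055 mol
Q = 0.01055 × 96485 / 0.931 = 1093 C
t = 1093 / 8.28 = 132.0 s = 2.20 min

2.20 min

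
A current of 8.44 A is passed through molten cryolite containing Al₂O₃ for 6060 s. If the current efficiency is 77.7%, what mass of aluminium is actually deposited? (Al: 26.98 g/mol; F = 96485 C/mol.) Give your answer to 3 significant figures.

Q = 8.44 × 6060 = 51150 C
n(e⁻) = 51150 / 96485 = 0.5301 mol
Al³⁺ + 3e⁻ → Al, so theoretical m(Al) = 0.1767 × 26.98 = 4.767 g
Actual mass = 77.7% × 4.767 = 3.70 g

3.70 g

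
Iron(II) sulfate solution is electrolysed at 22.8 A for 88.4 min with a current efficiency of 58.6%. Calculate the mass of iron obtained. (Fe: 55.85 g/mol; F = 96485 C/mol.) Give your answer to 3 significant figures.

Q = 22.8 × 5304 = 1.209×10^5 C
n(e⁻) = 1.209×10^5 / 96485 = 1.253 mol
Fe²⁺ + 2e⁻ → Fe, so theoretical m(Fe) = 0.6265 × 55.85 = 34.99 g
Actual mass = 58.6% × 34.99 = 20.5 g

20.5 g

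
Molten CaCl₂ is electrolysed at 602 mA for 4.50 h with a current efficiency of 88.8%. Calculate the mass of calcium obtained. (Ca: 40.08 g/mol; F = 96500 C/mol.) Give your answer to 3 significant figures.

Q = 0.602 × 16200 = 9752 C
n(e⁻) = 9752 / 96500 = 0.1011 mol
Ca²⁺ + 2e⁻ → Ca, so theoretical m(Ca) = 0.05055 × 40.08 = 2.026 g
Actual mass = 88.8% × 2.026 = 1.80 g

1.80 g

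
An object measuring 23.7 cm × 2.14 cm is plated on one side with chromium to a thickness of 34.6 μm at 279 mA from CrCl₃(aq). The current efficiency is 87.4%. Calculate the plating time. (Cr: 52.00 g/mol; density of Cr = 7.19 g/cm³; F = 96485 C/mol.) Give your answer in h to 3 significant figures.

8.00 h

Plated area = 23.7 × 2.14 = 50.72 cm²
Volume = 50.72 × 34.6×10⁻⁴ cm = 0.1755 cm³
m(Cr) = 0.1755 × 7.19 = 1.262 g
n(Cr) = 1.262 / 52.00 = 0.02427 mol; n(e⁻) = 3 × 0.02427 = 0.07281 mol
Q = 0.07281 × 96485 / 0.874 = 8038 C
t = 8038 / 0.279 = 28810 s = 8.00 h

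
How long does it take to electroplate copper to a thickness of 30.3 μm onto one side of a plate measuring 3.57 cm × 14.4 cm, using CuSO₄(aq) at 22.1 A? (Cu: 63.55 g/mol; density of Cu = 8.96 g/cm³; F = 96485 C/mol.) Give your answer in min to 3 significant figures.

Plated area = 3.57 × 14.4 = 51.41 cm²
Volume = 51.41 × 30.3×10⁻⁴ cm = 0.1558 cm³
m(Cu) = 0.1558 × 8.96 = 1.396 g
n(Cu) = 1.396 / 63.55 = 0.02197 mol; n(e⁻) = 2 × 0.02197 = 0.04394 mol
Q = 0.04394 × 96485 = 4240 C
t = 4240 / 22.1 = 191.9 s = 3.20 min

3.20 min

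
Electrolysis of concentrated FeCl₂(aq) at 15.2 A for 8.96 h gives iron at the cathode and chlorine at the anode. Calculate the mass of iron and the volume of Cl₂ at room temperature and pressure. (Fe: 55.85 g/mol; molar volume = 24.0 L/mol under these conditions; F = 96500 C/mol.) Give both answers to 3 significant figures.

142 g Fe; 61.0 L Cl₂

Q = 15.2 × 32256 = 4.903×10^5 C; n(e⁻) = 4.903×10^5 / 96500 = 5.081 mol
Cathode: Fe²⁺ + 2e⁻ → Fe → n(Fe) = 5.081/2 = 2.541 mol → 142 g
Anode: 2Cl⁻ → Cl₂ + 2e⁻ → n(Cl₂) = 5.081/2 = 2.541 mol → 61.0 L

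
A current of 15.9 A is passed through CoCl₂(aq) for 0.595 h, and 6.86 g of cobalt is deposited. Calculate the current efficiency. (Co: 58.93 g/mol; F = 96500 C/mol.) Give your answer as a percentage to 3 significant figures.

Q = 15.9 × 2142 = 34060 C
n(e⁻) = 34060 / 96500 = 0.3530 mol
Co²⁺ + 2e⁻ → Co, so theoretical n(Co) = 0.1765 mol → 10.40 g
Efficiency = 6.86 / 10.40 = 0.6596 = 66.0%

66.0%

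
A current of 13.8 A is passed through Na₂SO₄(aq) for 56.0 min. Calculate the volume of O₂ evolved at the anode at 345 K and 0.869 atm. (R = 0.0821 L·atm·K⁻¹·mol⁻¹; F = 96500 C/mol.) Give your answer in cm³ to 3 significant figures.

3920 cm³

Q = It = 13.8 × 3360 = 46370 C
n(e⁻) = 46370 / 96500 = 0.4805 mol
2H₂O → O₂ + 4H⁺ + 4e⁻, so n(O₂) = 0.4805 / 4 = 0.1201 mol
V = nRT/P = 0.1201 × 0.0821 × 345 / 0.869 = 3.915 L
= 3920 cm³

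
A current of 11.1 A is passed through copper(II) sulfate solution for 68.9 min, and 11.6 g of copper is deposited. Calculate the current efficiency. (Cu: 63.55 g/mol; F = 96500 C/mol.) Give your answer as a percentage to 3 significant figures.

Q = 11.1 × 4134 = 45890 C
n(e⁻) = 45890 / 96500 = 0.4755 mol
Cu²⁺ + 2e⁻ → Cu, so theoretical n(Cu) = 0.2378 mol → 15.11 g
Efficiency = 11.6 / 15.11 = 0.7677 = 76.8%

76.8%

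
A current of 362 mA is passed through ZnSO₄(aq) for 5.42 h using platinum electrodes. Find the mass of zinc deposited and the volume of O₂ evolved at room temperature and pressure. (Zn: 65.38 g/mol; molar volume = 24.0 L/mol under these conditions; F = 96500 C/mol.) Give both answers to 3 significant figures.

2.39 g Zn; 0.439 L O₂

Q = 0.362 × 19512 = 7063 C; n(e⁻) = 7063 / 96500 = 0.07319 mol
Cathode: Zn²⁺ + 2e⁻ → Zn → n(Zn) = 0.07319/2 = 0.03660 mol → 2.39 g
Anode: 2H₂O → O₂ + 4H⁺ + 4e⁻ → n(O₂) = 0.07319/4 = 0.01830 mol → 0.439 L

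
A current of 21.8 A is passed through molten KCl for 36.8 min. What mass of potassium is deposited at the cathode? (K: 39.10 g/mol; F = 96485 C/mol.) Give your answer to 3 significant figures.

19.5 g

Charge passed = 21.8 × 2208 = 48130 C
n(e⁻) = 48130 / 96485 = 0.4988 mol
K⁺ + e⁻ → K, so n(K) = 0.4988 mol
m = 0.4988 × 39.10 = 19.5 g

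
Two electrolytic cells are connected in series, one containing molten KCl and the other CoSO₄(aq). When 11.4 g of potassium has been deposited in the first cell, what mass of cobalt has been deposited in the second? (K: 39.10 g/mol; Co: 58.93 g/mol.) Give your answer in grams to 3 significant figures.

8.59 g

n(K) = 11.4 / 39.10 = 0.2916 mol
K⁺ + e⁻ → K, so n(e⁻) = 0.2916 mol
Since the cells are in series, n(e⁻) in the Co cell is also 0.2916 mol.
Co²⁺ + 2e⁻ → Co, so n(Co) = 0.2916 / 2 = 0.1458 mol
m(Co) = 0.1458 × 58.93 = 8.59 g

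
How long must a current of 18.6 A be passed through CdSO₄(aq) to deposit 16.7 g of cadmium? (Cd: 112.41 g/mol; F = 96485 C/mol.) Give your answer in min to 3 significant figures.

25.7 min

n(Cd) = 16.7 / 112.41 = 0.1486 mol
Cd²⁺ + 2e⁻ → Cd, so n(e⁻) = 2 × 0.1486 = 0.2972 mol
Q = 0.2972 × 96485 = 28680 C
t = Q / I = 28680 / 18.6 = 1542 s = 25.7 min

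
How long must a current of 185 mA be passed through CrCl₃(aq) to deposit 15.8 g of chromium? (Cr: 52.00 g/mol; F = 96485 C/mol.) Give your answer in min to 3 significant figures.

7920 min

n(Cr) = 15.8 / 52.00 = 0.3038 mol
Cr³⁺ + 3e⁻ → Cr, so n(e⁻) = 3 × 0.3038 = 0.9114 mol
Q = 0.9114 × 96485 = 87940 C
t = Q / I = 87940 / 0.185 = 4.754×10^5 s = 7920 min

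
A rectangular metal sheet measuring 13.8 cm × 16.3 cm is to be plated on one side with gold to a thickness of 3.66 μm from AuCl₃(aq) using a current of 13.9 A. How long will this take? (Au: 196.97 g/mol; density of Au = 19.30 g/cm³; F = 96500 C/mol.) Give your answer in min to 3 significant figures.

Plated area = 13.8 × 16.3 = 224.9 cm²
Volume = 224.9 × 3.66×10⁻⁴ cm = 0.08231 cm³
m(Au) = 0.08231 × 19.30 = 1.589 g
n(Au) = 1.589 / 196.97 = 0.008067 mol; n(e⁻) = 3 × 0.008067 = 0.02420 mol
Q = 0.02420 × 96500 = 2335 C
t = 2335 / 13.9 = 168.0 s = 2.80 min

2.80 min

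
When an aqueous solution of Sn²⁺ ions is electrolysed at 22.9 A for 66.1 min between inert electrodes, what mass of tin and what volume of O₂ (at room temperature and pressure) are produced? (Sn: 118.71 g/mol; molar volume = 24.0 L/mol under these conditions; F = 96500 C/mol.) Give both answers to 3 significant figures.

Q = 22.9 × 3966 = 90820 C; n(e⁻) = 90820 / 96500 = 0.9411 mol
Cathode: Sn²⁺ + 2e⁻ → Sn → n(Sn) = 0.9411/2 = 0.4706 mol → 55.9 g
Anode: 2H₂O → O₂ + 4H⁺ + 4e⁻ → n(O₂) = 0.9411/4 = 0.2353 mol → 5.65 L

55.9 g Sn; 5.65 L O₂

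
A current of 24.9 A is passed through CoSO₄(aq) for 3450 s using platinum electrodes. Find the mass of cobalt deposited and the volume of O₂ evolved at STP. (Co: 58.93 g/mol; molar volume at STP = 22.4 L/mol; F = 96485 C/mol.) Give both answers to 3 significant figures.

Q = 24.9 × 3450 = 85910 C; n(e⁻) = 85910 / 96485 = 0.8904 mol
Cathode: Co²⁺ + 2e⁻ → Co → n(Co) = 0.8904/2 = 0.4452 mol → 26.2 g
Anode: 2H₂O → O₂ + 4H⁺ + 4e⁻ → n(O₂) = 0.8904/4 = 0.2226 mol → 4.99 L

26.2 g Co; 4.99 L O₂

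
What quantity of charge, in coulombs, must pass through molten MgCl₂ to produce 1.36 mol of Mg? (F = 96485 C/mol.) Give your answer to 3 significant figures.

2.62×10^5 C

Mg²⁺ + 2e⁻ → Mg, so n(e⁻) = 2 × 1.36 = 2.720 mol
Q = 2.720 × 96485 = 2.624×10^5 C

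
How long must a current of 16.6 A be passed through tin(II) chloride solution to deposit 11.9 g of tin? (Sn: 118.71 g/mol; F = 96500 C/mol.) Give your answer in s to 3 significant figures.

n(Sn) = 11.9 / 118.71 = 0.1002 mol
Sn²⁺ + 2e⁻ → Sn, so n(e⁻) = 2 × 0.1002 = 0.2004 mol
Q = 0.2004 × 96500 = 19340 C
t = Q / I = 19340 / 16.6 = 1165 s

1170 s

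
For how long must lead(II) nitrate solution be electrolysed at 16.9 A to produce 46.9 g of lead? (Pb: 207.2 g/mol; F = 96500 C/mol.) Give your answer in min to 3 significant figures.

43.1 min

n(Pb) = 46.9 / 207.2 = 0.2264 mol
Pb²⁺ + 2e⁻ → Pb, so n(e⁻) = 2 × 0.2264 = 0.4528 mol
Q = 0.4528 × 96500 = 43700 C
t = Q / I = 43700 / 16.9 = 2586 s = 43.1 min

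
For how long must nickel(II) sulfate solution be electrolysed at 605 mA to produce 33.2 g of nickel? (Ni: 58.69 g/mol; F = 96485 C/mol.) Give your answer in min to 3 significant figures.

3010 min

n(Ni) = 33.2 / 58.69 = 0.5657 mol
Ni²⁺ + 2e⁻ → Ni, so n(e⁻) = 2 × 0.5657 = 1.131 mol
Q = 1.131 × 96485 = 1.091×10^5 C
t = Q / I = 1.091×10^5 / 0.605 = 1.803×10^5 s = 3010 min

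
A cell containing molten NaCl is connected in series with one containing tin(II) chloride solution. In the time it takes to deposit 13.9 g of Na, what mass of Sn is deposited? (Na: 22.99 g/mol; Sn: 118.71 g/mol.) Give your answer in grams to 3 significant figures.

n(Na) = 13.9 / 22.99 = 0.6046 mol
Na⁺ + e⁻ → Na, so n(e⁻) = 0.6046 mol
In series, the same 0.6046 mol of electrons flows through the second cell.
Sn²⁺ + 2e⁻ → Sn, so n(Sn) = 0.6046 / 2 = 0.3023 mol
m(Sn) = 0.3023 × 118.71 = 35.9 g

35.9 g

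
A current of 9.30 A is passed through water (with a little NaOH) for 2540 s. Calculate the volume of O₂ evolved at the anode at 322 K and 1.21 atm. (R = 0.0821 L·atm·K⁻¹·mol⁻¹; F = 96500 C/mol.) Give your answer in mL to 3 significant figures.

1340 mL

Charge passed = 9.30 × 2540 = 23620 C
n(e⁻) = 23620 / 96500 = 0.2448 mol
2H₂O → O₂ + 4H⁺ + 4e⁻, so n(O₂) = 0.2448 / 4 = 0.06120 mol
V = nRT/P = 0.06120 × 0.0821 × 322 / 1.21 = 1.337 L
= 1340 mL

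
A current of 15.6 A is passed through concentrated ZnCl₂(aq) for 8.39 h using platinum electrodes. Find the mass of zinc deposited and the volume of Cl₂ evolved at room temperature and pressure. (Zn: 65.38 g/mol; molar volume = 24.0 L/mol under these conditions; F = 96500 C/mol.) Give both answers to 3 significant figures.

160 g Zn; 58.6 L Cl₂

Q = 15.6 × 30204 = 4.712×10^5 C; n(e⁻) = 4.712×10^5 / 96500 = 4.883 mol
Cathode: Zn²⁺ + 2e⁻ → Zn → n(Zn) = 4.883/2 = 2.442 mol → 160 g
Anode: 2Cl⁻ → Cl₂ + 2e⁻ → n(Cl₂) = 4.883/2 = 2.442 mol → 58.6 L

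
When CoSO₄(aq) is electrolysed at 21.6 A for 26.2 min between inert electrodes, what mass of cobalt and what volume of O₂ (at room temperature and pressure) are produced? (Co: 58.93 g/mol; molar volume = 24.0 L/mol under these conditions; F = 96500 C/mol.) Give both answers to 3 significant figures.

10.4 g Co; 2.11 L O₂

Q = 21.6 × 1572 = 33960 C; n(e⁻) = 33960 / 96500 = 0.3519 mol
Cathode: Co²⁺ + 2e⁻ → Co → n(Co) = 0.3519/2 = 0.1760 mol → 10.4 g
Anode: 2H₂O → O₂ + 4H⁺ + 4e⁻ → n(O₂) = 0.3519/4 = 0.08798 mol → 2.11 L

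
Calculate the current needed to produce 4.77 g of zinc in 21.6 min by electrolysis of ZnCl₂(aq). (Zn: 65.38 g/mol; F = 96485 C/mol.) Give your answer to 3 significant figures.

n(Zn) = 4.77 / 65.38 = 0.07296 mol
Zn²⁺ + 2e⁻ → Zn, so n(e⁻) = 2 × 0.07296 = 0.1459 mol
Q = 0.1459 × 96485 = 14080 C
I = Q / t = 14080 / 1296 s = 10.9 A

10.9 A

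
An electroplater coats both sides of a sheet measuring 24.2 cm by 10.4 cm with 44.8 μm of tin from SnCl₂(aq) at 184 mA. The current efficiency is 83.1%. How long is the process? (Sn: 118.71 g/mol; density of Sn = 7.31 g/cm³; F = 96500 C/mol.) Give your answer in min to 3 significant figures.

Plated area = 2 × 24.2 × 10.4 = 503.4 cm²
Volume = 503.4 × 44.8×10⁻⁴ cm = 2.255 cm³
m(Sn) = 2.255 × 7.31 = 16.48 g
n(Sn) = 16.48 / 118.71 = 0.1388 mol; n(e⁻) = 2 × 0.1388 = 0.2776 mol
Q = 0.2776 × 96500 / 0.831 = 32240 C
t = 32240 / 0.184 = 1.752×10^5 s = 2920 min

2920 min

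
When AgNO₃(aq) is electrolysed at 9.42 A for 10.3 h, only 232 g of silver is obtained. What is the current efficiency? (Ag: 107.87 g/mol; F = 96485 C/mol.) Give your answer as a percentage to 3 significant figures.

Q = 9.42 × 37080 = 3.493×10^5 C
n(e⁻) = 3.493×10^5 / 96485 = 3.620 mol
Ag⁺ + e⁻ → Ag, so theoretical n(Ag) = 3.620 mol → 390.5 g
Efficiency = 232 / 390.5 = 0.5941 = 59.4%

59.4%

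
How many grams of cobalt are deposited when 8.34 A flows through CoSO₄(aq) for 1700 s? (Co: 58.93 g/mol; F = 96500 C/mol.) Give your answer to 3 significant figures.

4.33 g

Q = It = 8.34 × 1700 = 14180 C
Moles of electrons = 14180 / 96500 = 0.1469 mol
Co²⁺ + 2e⁻ → Co, so n(Co) = 0.1469 / 2 = 0.07345 mol
m = 0.07345 × 58.93 = 4.33 g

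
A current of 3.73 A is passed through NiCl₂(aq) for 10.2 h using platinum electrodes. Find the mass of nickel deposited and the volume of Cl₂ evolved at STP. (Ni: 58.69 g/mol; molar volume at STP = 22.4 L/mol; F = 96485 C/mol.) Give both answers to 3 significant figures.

Q = 3.73 × 36720 = 1.370×10^5 C; n(e⁻) = 1.370×10^5 / 96485 = 1.420 mol
Cathode: Ni²⁺ + 2e⁻ → Ni → n(Ni) = 1.420/2 = 0.7100 mol → 41.7 g
Anode: 2Cl⁻ → Cl₂ + 2e⁻ → n(Cl₂) = 1.420/2 = 0.7100 mol → 15.9 L

41.7 g Ni; 15.9 L Cl₂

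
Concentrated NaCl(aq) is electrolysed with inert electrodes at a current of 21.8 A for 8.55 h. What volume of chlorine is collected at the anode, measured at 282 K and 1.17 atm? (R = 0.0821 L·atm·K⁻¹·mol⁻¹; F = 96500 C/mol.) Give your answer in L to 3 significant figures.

Q = It = 21.8 × 30780 = 6.710×10^5 C
n(e⁻) = 6.710×10^5 / 96500 = 6.953 mol
2Cl⁻ → Cl₂ + 2e⁻, so n(Cl₂) = 6.953 / 2 = 3.477 mol
V = nRT/P = 3.477 × 0.0821 × 282 / 1.17 = 68.80 L

68.8 L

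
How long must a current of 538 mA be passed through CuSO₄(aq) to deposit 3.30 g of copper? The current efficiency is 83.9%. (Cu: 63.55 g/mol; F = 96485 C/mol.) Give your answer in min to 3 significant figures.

n(Cu) = 3.30 / 63.55 = 0.05193 mol
Cu²⁺ + 2e⁻ → Cu, so n(e⁻) = 2 × 0.05193 = 0.1039 mol
Q = 0.1039 × 96485 / 0.839 = 11950 C
t = Q / I = 11950 / 0.538 = 22210 s = 370 min

370 min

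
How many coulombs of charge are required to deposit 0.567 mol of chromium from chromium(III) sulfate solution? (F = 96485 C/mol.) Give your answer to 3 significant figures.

1.64×10^5 C

Cr³⁺ + 3e⁻ → Cr, so n(e⁻) = 3 × 0.567 = 1.701 mol
Q = 1.701 × 96485 = 1.641×10^5 C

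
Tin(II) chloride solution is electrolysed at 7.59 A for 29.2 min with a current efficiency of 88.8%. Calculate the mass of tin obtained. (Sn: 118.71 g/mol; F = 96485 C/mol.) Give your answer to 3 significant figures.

Q = 7.59 × 1752 = 13300 C
n(e⁻) = 13300 / 96485 = 0.1378 mol
Sn²⁺ + 2e⁻ → Sn, so theoretical m(Sn) = 0.06890 × 118.71 = 8.179 g
Actual mass = 88.8% × 8.179 = 7.26 g

7.26 g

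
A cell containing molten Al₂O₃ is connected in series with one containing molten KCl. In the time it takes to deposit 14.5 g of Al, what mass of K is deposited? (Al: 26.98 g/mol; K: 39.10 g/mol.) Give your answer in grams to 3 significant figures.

n(Al) = 14.5 / 26.98 = 0.5374 mol
Al³⁺ + 3e⁻ → Al, so n(e⁻) = 3 × 0.5374 = 1.612 mol
In series, the same 1.612 mol of electrons flows through the second cell.
K⁺ + e⁻ → K, so n(K) = 1.612 mol
m(K) = 1.612 × 39.10 = 63.0 g

63.0 g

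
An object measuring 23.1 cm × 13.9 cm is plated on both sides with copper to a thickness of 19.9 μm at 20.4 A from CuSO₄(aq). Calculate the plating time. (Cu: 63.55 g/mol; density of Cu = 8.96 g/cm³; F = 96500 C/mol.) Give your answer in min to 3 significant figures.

Plated area = 2 × 23.1 × 13.9 = 642.2 cm²
Volume = 642.2 × 19.9×10⁻⁴ cm = 1.278 cm³
m(Cu) = 1.278 × 8.96 = 11.45 g
n(Cu) = 11.45 / 63.55 = 0.1802 mol; n(e⁻) = 2 × 0.1802 = 0.3604 mol
Q = 0.3604 × 96500 = 34780 C
t = 34780 / 20.4 = 1705 s = 28.4 min

28.4 min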